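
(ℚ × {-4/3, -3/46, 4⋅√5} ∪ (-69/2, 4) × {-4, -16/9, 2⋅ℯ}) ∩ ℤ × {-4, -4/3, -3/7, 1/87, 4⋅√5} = ({-34, -33, …, 3} × {-4}) ∪ (ℤ × {-4/3, 4⋅√5})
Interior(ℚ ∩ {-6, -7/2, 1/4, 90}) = ∅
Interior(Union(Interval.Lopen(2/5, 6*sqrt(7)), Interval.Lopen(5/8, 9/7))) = Interval.open(2/5, 6*sqrt(7))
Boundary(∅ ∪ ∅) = ∅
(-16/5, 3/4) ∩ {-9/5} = {-9/5}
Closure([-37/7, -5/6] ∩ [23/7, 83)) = ∅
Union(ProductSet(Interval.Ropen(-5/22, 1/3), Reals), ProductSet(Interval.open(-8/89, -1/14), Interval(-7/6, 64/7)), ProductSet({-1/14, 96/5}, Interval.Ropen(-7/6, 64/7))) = Union(ProductSet({-1/14, 96/5}, Interval.Ropen(-7/6, 64/7)), ProductSet(Interval.Ropen(-5/22, 1/3), Reals))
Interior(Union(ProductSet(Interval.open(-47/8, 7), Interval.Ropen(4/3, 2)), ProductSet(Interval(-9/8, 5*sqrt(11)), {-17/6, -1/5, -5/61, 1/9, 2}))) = ProductSet(Interval.open(-47/8, 7), Interval.open(4/3, 2))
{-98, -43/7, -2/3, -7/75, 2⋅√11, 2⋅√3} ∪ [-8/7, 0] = {-98, -43/7, 2⋅√11, 2⋅√3} ∪ [-8/7, 0]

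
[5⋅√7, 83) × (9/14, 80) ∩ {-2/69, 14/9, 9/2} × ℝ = ∅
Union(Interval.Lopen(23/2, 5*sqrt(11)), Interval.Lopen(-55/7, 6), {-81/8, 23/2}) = Union({-81/8}, Interval.Lopen(-55/7, 6), Interval(23/2, 5*sqrt(11)))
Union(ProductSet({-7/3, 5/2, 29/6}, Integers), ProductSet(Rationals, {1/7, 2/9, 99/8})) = Union(ProductSet({-7/3, 5/2, 29/6}, Integers), ProductSet(Rationals, {1/7, 2/9, 99/8}))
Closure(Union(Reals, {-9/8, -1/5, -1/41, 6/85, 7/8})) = Reals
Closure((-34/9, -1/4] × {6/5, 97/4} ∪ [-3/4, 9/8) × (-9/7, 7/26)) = ({-3/4, 9/8} × [-9/7, 7/26]) ∪ ([-34/9, -1/4] × {6/5, 97/4}) ∪ ([-3/4, 9/8] × {-9/7, 7/26}) ∪ ([-3/4, 9/8) × (-9/7, 7/26))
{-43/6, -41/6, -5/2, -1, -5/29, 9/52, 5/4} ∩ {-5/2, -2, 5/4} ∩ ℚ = {-5/2, 5/4}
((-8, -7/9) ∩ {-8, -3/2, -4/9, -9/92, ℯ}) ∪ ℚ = ℚ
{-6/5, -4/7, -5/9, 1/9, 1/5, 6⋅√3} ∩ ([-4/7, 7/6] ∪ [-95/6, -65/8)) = {-4/7, -5/9, 1/9, 1/5}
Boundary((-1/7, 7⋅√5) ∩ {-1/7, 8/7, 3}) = {8/7, 3}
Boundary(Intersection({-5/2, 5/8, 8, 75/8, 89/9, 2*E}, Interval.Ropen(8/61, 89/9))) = {5/8, 8, 75/8, 2*E}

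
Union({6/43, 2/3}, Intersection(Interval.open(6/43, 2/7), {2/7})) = {6/43, 2/3}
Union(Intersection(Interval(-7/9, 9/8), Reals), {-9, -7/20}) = Union({-9}, Interval(-7/9, 9/8))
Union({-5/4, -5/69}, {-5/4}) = {-5/4, -5/69}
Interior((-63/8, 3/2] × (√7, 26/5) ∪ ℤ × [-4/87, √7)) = ((-63/8, 3/2) ∪ ((-63/8, 3/2) \ ℤ)) × (√7, 26/5)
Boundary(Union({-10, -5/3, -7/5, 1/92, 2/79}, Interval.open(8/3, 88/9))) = {-10, -5/3, -7/5, 1/92, 2/79, 8/3, 88/9}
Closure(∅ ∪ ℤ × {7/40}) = ℤ × {7/40}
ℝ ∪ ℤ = ℝ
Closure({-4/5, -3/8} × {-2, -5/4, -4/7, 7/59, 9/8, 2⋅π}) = {-4/5, -3/8} × {-2, -5/4, -4/7, 7/59, 9/8, 2⋅π}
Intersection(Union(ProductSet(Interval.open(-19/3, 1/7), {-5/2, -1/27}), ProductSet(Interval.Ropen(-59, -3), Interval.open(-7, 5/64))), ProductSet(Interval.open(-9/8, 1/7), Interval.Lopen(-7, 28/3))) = ProductSet(Interval.open(-9/8, 1/7), {-5/2, -1/27})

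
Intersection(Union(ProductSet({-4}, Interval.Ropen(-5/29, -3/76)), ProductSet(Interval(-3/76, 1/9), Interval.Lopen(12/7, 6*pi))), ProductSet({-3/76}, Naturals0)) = ProductSet({-3/76}, Range(2, 19, 1))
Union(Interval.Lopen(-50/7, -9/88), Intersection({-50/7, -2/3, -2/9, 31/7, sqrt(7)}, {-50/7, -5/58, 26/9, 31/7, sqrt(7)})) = Union({31/7, sqrt(7)}, Interval(-50/7, -9/88))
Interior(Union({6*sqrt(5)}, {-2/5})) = EmptySet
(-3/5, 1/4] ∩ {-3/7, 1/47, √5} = {-3/7, 1/47}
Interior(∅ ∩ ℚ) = ∅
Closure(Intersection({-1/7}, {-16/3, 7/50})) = EmptySet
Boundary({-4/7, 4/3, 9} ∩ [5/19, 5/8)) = ∅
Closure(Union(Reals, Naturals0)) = Reals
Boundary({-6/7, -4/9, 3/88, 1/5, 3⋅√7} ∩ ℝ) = {-6/7, -4/9, 3/88, 1/5, 3⋅√7}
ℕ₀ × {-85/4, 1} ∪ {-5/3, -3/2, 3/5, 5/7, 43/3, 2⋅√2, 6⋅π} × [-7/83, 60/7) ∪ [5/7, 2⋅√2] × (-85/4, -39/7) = (ℕ₀ × {-85/4, 1}) ∪ ([5/7, 2⋅√2] × (-85/4, -39/7)) ∪ ({-5/3, -3/2, 3/5, 5/7, 43/3, 2⋅√2, 6⋅π} × [-7/83, 60/7))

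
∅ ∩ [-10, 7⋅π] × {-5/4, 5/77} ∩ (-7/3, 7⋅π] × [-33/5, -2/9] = ∅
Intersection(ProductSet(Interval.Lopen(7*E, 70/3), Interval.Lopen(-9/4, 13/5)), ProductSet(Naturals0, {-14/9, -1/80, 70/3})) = ProductSet(Range(20, 24, 1), {-14/9, -1/80})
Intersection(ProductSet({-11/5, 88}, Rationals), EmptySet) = EmptySet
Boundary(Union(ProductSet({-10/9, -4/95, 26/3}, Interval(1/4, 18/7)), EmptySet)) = ProductSet({-10/9, -4/95, 26/3}, Interval(1/4, 18/7))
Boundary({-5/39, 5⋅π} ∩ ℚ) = {-5/39}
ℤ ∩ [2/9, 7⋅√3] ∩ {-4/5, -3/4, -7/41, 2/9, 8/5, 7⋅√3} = ∅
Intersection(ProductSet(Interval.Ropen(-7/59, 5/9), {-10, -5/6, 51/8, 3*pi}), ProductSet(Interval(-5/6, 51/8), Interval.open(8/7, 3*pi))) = ProductSet(Interval.Ropen(-7/59, 5/9), {51/8})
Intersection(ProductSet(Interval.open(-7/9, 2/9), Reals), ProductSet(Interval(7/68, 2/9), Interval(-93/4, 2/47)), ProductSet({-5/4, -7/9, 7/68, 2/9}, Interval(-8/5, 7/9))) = ProductSet({7/68}, Interval(-8/5, 2/47))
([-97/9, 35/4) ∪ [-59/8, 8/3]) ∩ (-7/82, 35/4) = (-7/82, 35/4)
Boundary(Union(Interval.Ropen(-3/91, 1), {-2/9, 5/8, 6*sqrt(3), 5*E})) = {-2/9, -3/91, 1, 6*sqrt(3), 5*E}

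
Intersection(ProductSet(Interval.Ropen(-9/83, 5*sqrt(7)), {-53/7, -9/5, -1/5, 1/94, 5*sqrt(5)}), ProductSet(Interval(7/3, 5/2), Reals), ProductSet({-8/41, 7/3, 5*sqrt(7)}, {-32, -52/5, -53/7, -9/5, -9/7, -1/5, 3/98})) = ProductSet({7/3}, {-53/7, -9/5, -1/5})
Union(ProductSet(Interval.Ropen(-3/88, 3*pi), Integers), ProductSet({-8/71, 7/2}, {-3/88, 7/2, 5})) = Union(ProductSet({-8/71, 7/2}, {-3/88, 7/2, 5}), ProductSet(Interval.Ropen(-3/88, 3*pi), Integers))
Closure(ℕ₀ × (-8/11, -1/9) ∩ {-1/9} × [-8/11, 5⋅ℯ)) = ∅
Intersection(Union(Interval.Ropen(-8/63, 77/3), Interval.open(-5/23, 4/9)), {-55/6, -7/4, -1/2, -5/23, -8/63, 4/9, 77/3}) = {-8/63, 4/9}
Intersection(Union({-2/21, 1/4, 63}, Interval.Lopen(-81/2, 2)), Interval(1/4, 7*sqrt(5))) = Interval(1/4, 2)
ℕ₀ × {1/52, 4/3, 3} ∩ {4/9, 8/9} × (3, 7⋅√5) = ∅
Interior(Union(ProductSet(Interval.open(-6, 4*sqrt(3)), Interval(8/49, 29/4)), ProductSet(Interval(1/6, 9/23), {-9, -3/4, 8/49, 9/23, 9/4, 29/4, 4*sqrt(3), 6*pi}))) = ProductSet(Interval.open(-6, 4*sqrt(3)), Interval.open(8/49, 29/4))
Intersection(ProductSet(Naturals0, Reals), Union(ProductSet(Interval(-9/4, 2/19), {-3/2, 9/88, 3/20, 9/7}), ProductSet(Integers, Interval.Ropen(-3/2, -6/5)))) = Union(ProductSet(Naturals0, Interval.Ropen(-3/2, -6/5)), ProductSet(Range(0, 1, 1), {-3/2, 9/88, 3/20, 9/7}))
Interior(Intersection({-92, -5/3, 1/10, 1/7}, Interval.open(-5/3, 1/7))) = EmptySet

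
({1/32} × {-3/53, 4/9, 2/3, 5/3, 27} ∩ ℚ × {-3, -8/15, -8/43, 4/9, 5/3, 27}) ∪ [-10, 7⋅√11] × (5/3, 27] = ({1/32} × {4/9, 5/3, 27}) ∪ ([-10, 7⋅√11] × (5/3, 27])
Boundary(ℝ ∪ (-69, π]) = ∅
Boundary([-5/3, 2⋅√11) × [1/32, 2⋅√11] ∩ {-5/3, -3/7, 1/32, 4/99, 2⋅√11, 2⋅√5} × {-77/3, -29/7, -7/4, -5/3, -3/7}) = ∅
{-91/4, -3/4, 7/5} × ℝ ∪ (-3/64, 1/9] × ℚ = ({-91/4, -3/4, 7/5} × ℝ) ∪ ((-3/64, 1/9] × ℚ)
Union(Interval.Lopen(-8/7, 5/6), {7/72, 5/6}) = Interval.Lopen(-8/7, 5/6)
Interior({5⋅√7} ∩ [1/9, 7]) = ∅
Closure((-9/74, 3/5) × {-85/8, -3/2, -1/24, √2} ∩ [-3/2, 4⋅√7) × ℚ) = [-9/74, 3/5] × {-85/8, -3/2, -1/24}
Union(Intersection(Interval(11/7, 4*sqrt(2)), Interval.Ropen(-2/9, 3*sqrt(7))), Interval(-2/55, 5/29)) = Union(Interval(-2/55, 5/29), Interval(11/7, 4*sqrt(2)))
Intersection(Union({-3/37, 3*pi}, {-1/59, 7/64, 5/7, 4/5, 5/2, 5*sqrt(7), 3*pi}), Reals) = {-3/37, -1/59, 7/64, 5/7, 4/5, 5/2, 5*sqrt(7), 3*pi}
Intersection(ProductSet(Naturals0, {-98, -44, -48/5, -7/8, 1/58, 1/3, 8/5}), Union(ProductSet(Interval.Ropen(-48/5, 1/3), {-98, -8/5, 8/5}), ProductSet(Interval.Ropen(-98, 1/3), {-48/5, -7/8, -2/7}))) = ProductSet(Range(0, 1, 1), {-98, -48/5, -7/8, 8/5})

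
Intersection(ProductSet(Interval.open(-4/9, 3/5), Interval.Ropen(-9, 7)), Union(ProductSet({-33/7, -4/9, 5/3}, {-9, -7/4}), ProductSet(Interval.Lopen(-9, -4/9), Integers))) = EmptySet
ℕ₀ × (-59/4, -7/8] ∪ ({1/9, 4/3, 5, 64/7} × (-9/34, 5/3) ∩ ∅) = ℕ₀ × (-59/4, -7/8]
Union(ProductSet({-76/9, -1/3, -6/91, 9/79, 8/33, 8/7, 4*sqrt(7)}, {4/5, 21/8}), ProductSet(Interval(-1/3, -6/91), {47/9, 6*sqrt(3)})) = Union(ProductSet({-76/9, -1/3, -6/91, 9/79, 8/33, 8/7, 4*sqrt(7)}, {4/5, 21/8}), ProductSet(Interval(-1/3, -6/91), {47/9, 6*sqrt(3)}))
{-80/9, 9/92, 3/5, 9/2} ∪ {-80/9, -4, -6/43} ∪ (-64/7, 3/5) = (-64/7, 3/5] ∪ {9/2}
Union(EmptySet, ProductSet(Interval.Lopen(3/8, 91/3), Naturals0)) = ProductSet(Interval.Lopen(3/8, 91/3), Naturals0)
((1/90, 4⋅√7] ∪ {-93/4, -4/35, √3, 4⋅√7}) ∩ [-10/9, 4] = {-4/35} ∪ (1/90, 4]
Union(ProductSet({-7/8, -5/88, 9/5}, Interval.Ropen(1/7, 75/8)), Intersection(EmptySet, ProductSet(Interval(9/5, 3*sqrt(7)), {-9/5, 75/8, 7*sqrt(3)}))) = ProductSet({-7/8, -5/88, 9/5}, Interval.Ropen(1/7, 75/8))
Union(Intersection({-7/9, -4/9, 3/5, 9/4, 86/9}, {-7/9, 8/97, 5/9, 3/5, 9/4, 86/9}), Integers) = Union({-7/9, 3/5, 9/4, 86/9}, Integers)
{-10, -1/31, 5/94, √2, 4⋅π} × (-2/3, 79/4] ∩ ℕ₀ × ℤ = ∅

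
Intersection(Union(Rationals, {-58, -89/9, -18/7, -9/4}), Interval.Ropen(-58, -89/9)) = Intersection(Interval.Ropen(-58, -89/9), Rationals)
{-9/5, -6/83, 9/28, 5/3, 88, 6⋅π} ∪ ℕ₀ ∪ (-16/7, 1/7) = (-16/7, 1/7) ∪ ℕ₀ ∪ {9/28, 5/3, 6⋅π}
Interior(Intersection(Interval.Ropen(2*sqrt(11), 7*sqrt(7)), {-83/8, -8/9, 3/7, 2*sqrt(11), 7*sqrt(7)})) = EmptySet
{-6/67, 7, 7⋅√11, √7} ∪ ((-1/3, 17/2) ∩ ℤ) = {-6/67, 7⋅√11, √7} ∪ {0, 1, …, 8}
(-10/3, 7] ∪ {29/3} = (-10/3, 7] ∪ {29/3}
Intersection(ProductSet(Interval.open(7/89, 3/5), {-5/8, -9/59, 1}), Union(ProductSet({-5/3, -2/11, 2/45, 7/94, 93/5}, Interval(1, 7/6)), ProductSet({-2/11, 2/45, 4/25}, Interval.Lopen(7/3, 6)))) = EmptySet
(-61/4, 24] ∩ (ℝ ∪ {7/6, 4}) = (-61/4, 24]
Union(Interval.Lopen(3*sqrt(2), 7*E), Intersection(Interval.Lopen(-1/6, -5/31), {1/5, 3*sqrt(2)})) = Interval.Lopen(3*sqrt(2), 7*E)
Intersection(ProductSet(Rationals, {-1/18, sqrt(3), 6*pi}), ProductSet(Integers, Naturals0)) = EmptySet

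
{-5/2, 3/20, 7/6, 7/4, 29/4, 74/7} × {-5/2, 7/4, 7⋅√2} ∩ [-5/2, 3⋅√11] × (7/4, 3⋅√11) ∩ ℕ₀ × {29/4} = ∅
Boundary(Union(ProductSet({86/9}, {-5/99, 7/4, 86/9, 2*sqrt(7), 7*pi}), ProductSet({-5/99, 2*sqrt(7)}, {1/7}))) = Union(ProductSet({86/9}, {-5/99, 7/4, 86/9, 2*sqrt(7), 7*pi}), ProductSet({-5/99, 2*sqrt(7)}, {1/7}))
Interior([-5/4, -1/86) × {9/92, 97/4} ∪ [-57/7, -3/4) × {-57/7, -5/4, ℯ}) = ∅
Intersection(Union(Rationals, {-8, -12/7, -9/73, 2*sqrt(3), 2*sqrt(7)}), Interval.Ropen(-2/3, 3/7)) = Intersection(Interval.Ropen(-2/3, 3/7), Rationals)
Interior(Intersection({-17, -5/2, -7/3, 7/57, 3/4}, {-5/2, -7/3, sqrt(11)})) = EmptySet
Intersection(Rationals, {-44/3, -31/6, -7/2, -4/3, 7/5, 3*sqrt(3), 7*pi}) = {-44/3, -31/6, -7/2, -4/3, 7/5}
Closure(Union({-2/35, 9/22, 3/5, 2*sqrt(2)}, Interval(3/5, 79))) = Union({-2/35, 9/22}, Interval(3/5, 79))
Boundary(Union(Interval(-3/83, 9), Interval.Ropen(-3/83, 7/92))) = {-3/83, 9}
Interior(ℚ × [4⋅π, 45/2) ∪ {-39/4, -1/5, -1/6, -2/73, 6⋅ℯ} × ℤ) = ∅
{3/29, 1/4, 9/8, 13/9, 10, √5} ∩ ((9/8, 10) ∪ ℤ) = {13/9, 10, √5}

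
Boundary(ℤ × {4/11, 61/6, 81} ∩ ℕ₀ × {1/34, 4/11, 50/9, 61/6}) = ℕ₀ × {4/11, 61/6}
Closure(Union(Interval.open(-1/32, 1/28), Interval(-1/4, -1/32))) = Interval(-1/4, 1/28)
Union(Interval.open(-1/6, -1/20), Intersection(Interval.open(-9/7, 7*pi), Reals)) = Interval.open(-9/7, 7*pi)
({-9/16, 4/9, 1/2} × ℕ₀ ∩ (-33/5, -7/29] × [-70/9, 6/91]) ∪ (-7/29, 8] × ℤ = ({-9/16} × {0}) ∪ ((-7/29, 8] × ℤ)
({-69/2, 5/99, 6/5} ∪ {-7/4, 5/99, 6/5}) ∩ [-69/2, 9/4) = {-69/2, -7/4, 5/99, 6/5}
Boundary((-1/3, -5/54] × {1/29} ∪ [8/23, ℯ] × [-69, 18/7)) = ([-1/3, -5/54] × {1/29}) ∪ ({8/23, ℯ} × [-69, 18/7]) ∪ ([8/23, ℯ] × {-69, 18/7})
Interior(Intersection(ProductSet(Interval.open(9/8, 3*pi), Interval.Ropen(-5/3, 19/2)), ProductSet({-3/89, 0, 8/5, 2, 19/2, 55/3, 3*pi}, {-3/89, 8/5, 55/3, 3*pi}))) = EmptySet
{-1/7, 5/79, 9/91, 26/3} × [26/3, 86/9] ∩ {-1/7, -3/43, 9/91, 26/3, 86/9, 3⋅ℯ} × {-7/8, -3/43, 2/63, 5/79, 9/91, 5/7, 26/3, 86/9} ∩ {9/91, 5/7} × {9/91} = ∅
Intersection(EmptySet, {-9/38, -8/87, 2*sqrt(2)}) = EmptySet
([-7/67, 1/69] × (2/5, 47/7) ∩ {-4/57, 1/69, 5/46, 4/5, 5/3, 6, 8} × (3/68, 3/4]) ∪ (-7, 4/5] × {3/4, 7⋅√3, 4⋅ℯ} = ({-4/57, 1/69} × (2/5, 3/4]) ∪ ((-7, 4/5] × {3/4, 7⋅√3, 4⋅ℯ})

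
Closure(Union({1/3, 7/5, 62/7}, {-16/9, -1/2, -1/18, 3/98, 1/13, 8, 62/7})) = {-16/9, -1/2, -1/18, 3/98, 1/13, 1/3, 7/5, 8, 62/7}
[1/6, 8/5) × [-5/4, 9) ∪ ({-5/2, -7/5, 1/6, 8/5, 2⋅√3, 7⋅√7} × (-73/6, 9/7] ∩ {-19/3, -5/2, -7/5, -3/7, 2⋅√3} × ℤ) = ([1/6, 8/5) × [-5/4, 9)) ∪ ({-5/2, -7/5, 2⋅√3} × {-12, -11, …, 1})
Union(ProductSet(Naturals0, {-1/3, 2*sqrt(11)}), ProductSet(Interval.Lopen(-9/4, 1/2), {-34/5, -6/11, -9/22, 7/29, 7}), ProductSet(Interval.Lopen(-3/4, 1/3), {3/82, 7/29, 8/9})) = Union(ProductSet(Interval.Lopen(-9/4, 1/2), {-34/5, -6/11, -9/22, 7/29, 7}), ProductSet(Interval.Lopen(-3/4, 1/3), {3/82, 7/29, 8/9}), ProductSet(Naturals0, {-1/3, 2*sqrt(11)}))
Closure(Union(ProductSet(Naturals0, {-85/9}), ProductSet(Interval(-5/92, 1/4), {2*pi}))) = Union(ProductSet(Interval(-5/92, 1/4), {2*pi}), ProductSet(Naturals0, {-85/9}))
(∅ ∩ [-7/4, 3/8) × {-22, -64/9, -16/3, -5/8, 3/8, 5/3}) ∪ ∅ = ∅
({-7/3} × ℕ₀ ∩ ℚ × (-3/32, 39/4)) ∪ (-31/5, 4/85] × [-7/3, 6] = ({-7/3} × {0, 1, …, 9}) ∪ ((-31/5, 4/85] × [-7/3, 6])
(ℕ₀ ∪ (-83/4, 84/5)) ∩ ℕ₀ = ℕ₀ ∪ {0, 1, …, 16}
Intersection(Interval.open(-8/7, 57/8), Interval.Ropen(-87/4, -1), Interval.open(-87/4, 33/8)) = Interval.open(-8/7, -1)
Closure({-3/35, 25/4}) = {-3/35, 25/4}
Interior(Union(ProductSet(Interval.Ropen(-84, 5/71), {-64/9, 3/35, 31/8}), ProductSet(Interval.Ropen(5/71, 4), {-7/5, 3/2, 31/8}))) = EmptySet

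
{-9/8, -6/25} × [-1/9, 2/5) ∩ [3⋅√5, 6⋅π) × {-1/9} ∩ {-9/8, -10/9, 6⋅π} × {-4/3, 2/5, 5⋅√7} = ∅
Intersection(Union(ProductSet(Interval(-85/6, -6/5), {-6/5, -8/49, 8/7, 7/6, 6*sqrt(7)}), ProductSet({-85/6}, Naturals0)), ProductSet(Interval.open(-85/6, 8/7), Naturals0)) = EmptySet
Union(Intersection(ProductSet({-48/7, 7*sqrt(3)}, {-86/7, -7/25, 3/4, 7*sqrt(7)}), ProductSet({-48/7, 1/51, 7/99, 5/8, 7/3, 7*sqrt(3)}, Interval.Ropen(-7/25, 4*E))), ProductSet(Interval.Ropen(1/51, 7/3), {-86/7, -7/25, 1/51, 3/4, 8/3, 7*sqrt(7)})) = Union(ProductSet({-48/7, 7*sqrt(3)}, {-7/25, 3/4}), ProductSet(Interval.Ropen(1/51, 7/3), {-86/7, -7/25, 1/51, 3/4, 8/3, 7*sqrt(7)}))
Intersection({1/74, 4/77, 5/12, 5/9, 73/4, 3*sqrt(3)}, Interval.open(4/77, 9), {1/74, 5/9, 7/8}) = {5/9}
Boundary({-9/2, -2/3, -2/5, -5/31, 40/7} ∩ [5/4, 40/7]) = {40/7}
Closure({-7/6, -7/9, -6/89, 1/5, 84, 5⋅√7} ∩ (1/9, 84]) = {1/5, 84, 5⋅√7}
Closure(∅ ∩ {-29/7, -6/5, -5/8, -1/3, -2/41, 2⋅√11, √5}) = ∅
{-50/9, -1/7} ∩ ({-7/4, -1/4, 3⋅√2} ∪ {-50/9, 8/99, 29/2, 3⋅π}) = {-50/9}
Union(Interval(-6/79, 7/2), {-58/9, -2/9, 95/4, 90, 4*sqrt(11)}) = Union({-58/9, -2/9, 95/4, 90, 4*sqrt(11)}, Interval(-6/79, 7/2))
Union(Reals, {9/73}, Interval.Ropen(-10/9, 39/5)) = Interval(-oo, oo)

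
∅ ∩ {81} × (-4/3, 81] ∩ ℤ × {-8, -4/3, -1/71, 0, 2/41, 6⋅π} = ∅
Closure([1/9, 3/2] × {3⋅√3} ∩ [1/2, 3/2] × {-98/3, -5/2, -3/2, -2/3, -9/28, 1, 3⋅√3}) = [1/2, 3/2] × {3⋅√3}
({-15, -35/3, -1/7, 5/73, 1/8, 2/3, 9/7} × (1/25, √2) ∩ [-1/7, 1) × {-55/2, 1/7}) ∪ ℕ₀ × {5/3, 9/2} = (ℕ₀ × {5/3, 9/2}) ∪ ({-1/7, 5/73, 1/8, 2/3} × {1/7})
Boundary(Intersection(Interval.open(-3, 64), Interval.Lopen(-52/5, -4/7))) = {-3, -4/7}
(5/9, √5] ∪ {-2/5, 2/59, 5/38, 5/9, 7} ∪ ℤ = ℤ ∪ {-2/5, 2/59, 5/38} ∪ [5/9, √5]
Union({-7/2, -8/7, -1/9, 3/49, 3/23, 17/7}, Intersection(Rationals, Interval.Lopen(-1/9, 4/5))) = Union({-7/2, -8/7, -1/9, 17/7}, Intersection(Interval.Lopen(-1/9, 4/5), Rationals))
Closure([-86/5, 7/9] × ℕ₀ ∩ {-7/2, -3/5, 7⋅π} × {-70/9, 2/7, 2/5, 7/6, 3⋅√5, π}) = ∅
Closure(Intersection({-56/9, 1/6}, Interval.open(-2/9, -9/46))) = EmptySet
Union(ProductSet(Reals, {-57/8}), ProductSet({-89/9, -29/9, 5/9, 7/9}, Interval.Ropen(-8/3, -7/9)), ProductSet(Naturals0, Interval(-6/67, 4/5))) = Union(ProductSet({-89/9, -29/9, 5/9, 7/9}, Interval.Ropen(-8/3, -7/9)), ProductSet(Naturals0, Interval(-6/67, 4/5)), ProductSet(Reals, {-57/8}))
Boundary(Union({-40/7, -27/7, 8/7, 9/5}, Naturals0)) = Union({-40/7, -27/7, 8/7, 9/5}, Naturals0)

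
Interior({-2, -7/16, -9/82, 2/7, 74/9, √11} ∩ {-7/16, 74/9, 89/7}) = ∅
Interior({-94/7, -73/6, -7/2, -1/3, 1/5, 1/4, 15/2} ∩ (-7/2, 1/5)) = ∅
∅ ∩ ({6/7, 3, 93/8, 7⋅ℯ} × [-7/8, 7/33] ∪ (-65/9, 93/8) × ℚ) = ∅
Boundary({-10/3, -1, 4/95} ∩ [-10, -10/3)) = ∅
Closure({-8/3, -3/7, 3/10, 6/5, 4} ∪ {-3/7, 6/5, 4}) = {-8/3, -3/7, 3/10, 6/5, 4}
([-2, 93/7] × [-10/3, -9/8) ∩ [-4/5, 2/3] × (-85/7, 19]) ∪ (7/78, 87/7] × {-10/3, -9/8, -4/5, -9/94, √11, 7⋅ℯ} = ([-4/5, 2/3] × [-10/3, -9/8)) ∪ ((7/78, 87/7] × {-10/3, -9/8, -4/5, -9/94, √11, 7⋅ℯ})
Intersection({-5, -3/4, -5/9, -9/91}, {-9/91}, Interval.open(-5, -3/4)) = EmptySet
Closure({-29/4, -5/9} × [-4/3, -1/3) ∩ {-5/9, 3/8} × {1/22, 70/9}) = ∅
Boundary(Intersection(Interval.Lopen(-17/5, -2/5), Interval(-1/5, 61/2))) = EmptySet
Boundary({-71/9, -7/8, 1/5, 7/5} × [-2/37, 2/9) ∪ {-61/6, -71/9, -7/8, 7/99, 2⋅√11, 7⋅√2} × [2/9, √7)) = ({-71/9, -7/8, 1/5, 7/5} × [-2/37, 2/9]) ∪ ({-61/6, -71/9, -7/8, 7/99, 2⋅√11, 7⋅√2} × [2/9, √7])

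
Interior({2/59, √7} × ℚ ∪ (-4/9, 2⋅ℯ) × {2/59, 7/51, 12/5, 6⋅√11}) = ∅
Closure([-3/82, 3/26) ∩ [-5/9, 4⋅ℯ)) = [-3/82, 3/26]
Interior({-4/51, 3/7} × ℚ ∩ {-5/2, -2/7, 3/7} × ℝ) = ∅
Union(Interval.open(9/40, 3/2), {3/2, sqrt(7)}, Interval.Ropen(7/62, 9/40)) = Union({sqrt(7)}, Interval.Ropen(7/62, 9/40), Interval.Lopen(9/40, 3/2))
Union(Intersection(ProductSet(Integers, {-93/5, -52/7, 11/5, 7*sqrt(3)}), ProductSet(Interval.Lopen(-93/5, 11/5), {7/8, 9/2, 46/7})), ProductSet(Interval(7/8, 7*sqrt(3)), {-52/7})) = ProductSet(Interval(7/8, 7*sqrt(3)), {-52/7})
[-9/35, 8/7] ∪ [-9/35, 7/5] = [-9/35, 7/5]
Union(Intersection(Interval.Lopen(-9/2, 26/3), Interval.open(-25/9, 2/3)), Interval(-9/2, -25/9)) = Interval.Ropen(-9/2, 2/3)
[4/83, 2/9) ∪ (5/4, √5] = [4/83, 2/9) ∪ (5/4, √5]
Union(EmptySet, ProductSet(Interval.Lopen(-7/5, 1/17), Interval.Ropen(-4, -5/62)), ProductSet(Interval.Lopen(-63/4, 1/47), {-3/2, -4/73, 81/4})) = Union(ProductSet(Interval.Lopen(-63/4, 1/47), {-3/2, -4/73, 81/4}), ProductSet(Interval.Lopen(-7/5, 1/17), Interval.Ropen(-4, -5/62)))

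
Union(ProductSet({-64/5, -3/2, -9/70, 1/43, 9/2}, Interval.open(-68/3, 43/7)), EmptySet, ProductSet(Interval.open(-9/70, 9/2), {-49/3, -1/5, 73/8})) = Union(ProductSet({-64/5, -3/2, -9/70, 1/43, 9/2}, Interval.open(-68/3, 43/7)), ProductSet(Interval.open(-9/70, 9/2), {-49/3, -1/5, 73/8}))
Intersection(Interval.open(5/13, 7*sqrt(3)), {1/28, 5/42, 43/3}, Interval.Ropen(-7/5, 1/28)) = EmptySet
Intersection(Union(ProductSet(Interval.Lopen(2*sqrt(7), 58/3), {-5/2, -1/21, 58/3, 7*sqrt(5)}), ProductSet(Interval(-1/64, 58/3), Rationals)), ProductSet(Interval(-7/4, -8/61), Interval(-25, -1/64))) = EmptySet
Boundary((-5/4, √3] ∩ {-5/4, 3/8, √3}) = {3/8, √3}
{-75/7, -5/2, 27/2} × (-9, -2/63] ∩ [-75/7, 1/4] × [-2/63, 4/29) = {-75/7, -5/2} × {-2/63}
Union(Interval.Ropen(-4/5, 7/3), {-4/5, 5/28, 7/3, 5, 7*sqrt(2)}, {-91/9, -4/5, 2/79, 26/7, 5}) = Union({-91/9, 26/7, 5, 7*sqrt(2)}, Interval(-4/5, 7/3))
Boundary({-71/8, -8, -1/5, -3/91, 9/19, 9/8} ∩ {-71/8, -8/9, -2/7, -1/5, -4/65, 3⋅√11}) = {-71/8, -1/5}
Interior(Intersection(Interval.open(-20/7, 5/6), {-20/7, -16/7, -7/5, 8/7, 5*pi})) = EmptySet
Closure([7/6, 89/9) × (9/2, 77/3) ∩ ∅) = ∅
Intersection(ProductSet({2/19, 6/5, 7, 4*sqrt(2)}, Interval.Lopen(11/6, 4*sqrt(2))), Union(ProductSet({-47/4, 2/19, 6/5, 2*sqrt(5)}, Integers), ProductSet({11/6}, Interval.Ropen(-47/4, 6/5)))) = ProductSet({2/19, 6/5}, Range(2, 6, 1))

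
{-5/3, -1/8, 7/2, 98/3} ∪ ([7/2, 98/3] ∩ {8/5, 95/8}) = {-5/3, -1/8, 7/2, 95/8, 98/3}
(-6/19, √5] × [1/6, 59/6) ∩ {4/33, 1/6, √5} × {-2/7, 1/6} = {4/33, 1/6, √5} × {1/6}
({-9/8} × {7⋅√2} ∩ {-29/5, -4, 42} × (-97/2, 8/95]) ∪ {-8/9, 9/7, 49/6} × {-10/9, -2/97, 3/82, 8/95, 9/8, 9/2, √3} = {-8/9, 9/7, 49/6} × {-10/9, -2/97, 3/82, 8/95, 9/8, 9/2, √3}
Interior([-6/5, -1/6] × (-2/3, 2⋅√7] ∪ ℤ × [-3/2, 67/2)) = (({-1} \ ℤ \ (-6/5, -1/6)) ∪ (ℤ \ ({-6/5, -1/6} ∪ (ℤ \ (-6/5, -1/6)))) ∪ ((-6/5, -1/6) \ ℤ \ (-6/5, -1/6)) ∪ (ℤ \ ([-6/5, -1/6] ∪ (ℤ \ (-6/5, -1/6)))) ∪ ({-1} \ ({-6/5, -1/6} ∪ (ℤ \ (-6/5, -1/6))))) × (-2/3, 2⋅√7)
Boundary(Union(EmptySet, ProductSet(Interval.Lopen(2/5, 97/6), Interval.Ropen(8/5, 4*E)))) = Union(ProductSet({2/5, 97/6}, Interval(8/5, 4*E)), ProductSet(Interval(2/5, 97/6), {8/5, 4*E}))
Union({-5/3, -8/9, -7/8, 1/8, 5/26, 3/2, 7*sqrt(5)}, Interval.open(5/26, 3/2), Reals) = Interval(-oo, oo)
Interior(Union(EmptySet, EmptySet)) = EmptySet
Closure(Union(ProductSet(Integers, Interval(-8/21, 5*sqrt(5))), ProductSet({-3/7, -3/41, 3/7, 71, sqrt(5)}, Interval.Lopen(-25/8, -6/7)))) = Union(ProductSet({-3/7, -3/41, 3/7, 71, sqrt(5)}, Interval(-25/8, -6/7)), ProductSet(Integers, Interval(-8/21, 5*sqrt(5))))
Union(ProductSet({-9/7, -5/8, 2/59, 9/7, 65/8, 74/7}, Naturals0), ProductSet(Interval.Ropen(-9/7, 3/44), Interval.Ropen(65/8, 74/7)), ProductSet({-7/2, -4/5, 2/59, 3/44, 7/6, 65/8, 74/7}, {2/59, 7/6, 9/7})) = Union(ProductSet({-9/7, -5/8, 2/59, 9/7, 65/8, 74/7}, Naturals0), ProductSet({-7/2, -4/5, 2/59, 3/44, 7/6, 65/8, 74/7}, {2/59, 7/6, 9/7}), ProductSet(Interval.Ropen(-9/7, 3/44), Interval.Ropen(65/8, 74/7)))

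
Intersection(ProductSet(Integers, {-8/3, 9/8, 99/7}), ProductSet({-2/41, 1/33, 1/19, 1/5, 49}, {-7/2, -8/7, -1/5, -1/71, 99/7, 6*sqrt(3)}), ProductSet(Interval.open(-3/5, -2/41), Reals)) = EmptySet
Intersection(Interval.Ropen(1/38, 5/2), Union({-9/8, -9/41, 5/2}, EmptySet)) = EmptySet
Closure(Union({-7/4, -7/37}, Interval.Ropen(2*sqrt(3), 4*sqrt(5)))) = Union({-7/4, -7/37}, Interval(2*sqrt(3), 4*sqrt(5)))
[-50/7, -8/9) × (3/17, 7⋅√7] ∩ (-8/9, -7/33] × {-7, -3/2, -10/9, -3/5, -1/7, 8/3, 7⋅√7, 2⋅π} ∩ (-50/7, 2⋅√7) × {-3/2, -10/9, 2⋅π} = ∅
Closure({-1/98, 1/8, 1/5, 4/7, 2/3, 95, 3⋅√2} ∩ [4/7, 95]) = {4/7, 2/3, 95, 3⋅√2}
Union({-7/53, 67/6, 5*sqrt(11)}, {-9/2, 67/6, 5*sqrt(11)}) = {-9/2, -7/53, 67/6, 5*sqrt(11)}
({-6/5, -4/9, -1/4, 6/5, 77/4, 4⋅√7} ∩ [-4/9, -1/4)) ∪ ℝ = ℝ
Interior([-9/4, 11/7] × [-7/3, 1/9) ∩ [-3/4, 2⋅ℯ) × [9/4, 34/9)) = ∅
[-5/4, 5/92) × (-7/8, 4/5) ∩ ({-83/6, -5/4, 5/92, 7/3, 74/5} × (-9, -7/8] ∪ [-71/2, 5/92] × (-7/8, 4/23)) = [-5/4, 5/92) × (-7/8, 4/23)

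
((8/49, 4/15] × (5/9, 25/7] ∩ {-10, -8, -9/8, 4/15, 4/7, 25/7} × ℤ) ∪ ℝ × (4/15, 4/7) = ({4/15} × {1, 2, 3}) ∪ (ℝ × (4/15, 4/7))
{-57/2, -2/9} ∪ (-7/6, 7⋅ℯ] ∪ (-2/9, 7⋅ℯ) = {-57/2} ∪ (-7/6, 7⋅ℯ]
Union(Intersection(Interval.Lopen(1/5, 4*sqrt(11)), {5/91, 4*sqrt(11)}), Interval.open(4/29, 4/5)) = Union({4*sqrt(11)}, Interval.open(4/29, 4/5))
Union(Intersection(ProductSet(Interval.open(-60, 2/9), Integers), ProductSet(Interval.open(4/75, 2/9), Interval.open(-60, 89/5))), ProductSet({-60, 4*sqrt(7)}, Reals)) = Union(ProductSet({-60, 4*sqrt(7)}, Reals), ProductSet(Interval.open(4/75, 2/9), Range(-59, 18, 1)))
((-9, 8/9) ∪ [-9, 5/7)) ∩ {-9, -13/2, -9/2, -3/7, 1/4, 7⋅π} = {-9, -13/2, -9/2, -3/7, 1/4}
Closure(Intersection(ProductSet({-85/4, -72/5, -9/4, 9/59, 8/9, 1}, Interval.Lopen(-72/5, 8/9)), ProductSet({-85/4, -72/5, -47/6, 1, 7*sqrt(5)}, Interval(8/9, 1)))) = ProductSet({-85/4, -72/5, 1}, {8/9})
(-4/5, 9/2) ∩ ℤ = {0, 1, …, 4}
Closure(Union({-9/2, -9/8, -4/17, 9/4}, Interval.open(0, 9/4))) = Union({-9/2, -9/8, -4/17}, Interval(0, 9/4))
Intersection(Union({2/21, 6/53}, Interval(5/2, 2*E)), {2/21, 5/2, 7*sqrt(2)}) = {2/21, 5/2}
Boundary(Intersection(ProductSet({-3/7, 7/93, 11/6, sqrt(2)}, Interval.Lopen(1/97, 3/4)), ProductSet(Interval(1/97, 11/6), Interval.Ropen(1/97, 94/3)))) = ProductSet({7/93, 11/6, sqrt(2)}, Interval(1/97, 3/4))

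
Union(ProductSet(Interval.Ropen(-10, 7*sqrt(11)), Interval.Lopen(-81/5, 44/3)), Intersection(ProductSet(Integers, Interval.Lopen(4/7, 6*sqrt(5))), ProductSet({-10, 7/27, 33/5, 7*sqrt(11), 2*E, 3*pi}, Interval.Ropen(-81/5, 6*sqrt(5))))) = ProductSet(Interval.Ropen(-10, 7*sqrt(11)), Interval.Lopen(-81/5, 44/3))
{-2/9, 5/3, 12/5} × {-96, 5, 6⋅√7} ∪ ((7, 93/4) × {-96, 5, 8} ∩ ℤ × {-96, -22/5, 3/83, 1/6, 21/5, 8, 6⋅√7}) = ({8, 9, …, 23} × {-96, 8}) ∪ ({-2/9, 5/3, 12/5} × {-96, 5, 6⋅√7})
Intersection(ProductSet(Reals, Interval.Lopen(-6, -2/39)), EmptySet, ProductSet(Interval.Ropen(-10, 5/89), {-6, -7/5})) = EmptySet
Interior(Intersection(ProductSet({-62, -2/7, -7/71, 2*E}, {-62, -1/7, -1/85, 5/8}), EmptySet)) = EmptySet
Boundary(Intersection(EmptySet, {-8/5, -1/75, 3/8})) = EmptySet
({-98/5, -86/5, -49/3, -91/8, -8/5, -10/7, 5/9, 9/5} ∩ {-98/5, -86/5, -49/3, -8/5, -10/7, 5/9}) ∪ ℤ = ℤ ∪ {-98/5, -86/5, -49/3, -8/5, -10/7, 5/9}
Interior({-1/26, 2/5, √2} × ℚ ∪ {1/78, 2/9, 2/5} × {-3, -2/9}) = ∅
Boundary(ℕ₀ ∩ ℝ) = ℕ₀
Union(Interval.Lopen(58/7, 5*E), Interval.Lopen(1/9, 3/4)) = Union(Interval.Lopen(1/9, 3/4), Interval.Lopen(58/7, 5*E))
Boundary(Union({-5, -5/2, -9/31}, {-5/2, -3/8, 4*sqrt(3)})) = {-5, -5/2, -3/8, -9/31, 4*sqrt(3)}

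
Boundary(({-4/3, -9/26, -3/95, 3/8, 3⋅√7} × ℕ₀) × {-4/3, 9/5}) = ({-4/3, -9/26, -3/95, 3/8, 3⋅√7} × ℕ₀) × {-4/3, 9/5}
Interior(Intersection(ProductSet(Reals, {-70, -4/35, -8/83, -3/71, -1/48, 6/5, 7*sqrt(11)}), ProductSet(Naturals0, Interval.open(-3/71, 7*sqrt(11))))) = EmptySet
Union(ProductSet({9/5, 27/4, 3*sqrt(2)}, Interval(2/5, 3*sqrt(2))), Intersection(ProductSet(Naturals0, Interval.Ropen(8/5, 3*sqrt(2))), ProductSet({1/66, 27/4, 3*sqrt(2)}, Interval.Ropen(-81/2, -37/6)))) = ProductSet({9/5, 27/4, 3*sqrt(2)}, Interval(2/5, 3*sqrt(2)))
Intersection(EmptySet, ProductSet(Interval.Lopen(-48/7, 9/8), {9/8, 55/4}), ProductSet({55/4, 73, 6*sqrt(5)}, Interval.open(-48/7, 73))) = EmptySet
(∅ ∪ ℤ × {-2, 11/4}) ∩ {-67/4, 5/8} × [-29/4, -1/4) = ∅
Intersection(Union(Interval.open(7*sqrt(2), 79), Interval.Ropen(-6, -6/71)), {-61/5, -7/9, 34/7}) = {-7/9}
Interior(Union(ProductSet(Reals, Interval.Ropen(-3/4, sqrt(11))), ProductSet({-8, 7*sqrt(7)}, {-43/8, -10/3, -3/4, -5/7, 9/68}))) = ProductSet(Reals, Interval.open(-3/4, sqrt(11)))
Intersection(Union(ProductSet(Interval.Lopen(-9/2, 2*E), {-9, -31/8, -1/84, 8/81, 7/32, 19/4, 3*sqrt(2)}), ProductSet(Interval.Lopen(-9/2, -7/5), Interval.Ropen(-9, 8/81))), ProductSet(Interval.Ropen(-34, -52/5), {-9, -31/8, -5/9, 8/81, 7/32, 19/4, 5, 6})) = EmptySet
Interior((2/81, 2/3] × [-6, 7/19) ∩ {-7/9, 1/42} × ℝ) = ∅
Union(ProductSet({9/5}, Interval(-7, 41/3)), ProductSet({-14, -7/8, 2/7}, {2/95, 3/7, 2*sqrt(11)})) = Union(ProductSet({9/5}, Interval(-7, 41/3)), ProductSet({-14, -7/8, 2/7}, {2/95, 3/7, 2*sqrt(11)}))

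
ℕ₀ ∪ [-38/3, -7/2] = [-38/3, -7/2] ∪ ℕ₀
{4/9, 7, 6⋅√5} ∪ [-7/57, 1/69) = [-7/57, 1/69) ∪ {4/9, 7, 6⋅√5}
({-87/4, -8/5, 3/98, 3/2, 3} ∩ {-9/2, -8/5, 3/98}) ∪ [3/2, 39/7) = {-8/5, 3/98} ∪ [3/2, 39/7)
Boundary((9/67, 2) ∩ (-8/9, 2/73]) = ∅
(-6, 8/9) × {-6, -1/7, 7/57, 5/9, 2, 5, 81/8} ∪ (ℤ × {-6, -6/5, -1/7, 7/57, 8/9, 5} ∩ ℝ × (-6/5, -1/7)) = (-6, 8/9) × {-6, -1/7, 7/57, 5/9, 2, 5, 81/8}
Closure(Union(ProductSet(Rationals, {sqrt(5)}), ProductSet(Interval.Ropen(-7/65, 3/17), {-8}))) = Union(ProductSet(Interval(-7/65, 3/17), {-8}), ProductSet(Reals, {sqrt(5)}))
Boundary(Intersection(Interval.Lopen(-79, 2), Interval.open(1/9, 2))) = {1/9, 2}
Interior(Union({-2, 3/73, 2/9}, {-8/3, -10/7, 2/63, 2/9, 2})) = EmptySet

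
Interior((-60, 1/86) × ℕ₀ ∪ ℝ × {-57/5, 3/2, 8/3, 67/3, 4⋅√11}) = ∅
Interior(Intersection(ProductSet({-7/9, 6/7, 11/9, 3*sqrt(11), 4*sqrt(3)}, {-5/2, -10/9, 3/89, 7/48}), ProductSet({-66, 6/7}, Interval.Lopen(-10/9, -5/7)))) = EmptySet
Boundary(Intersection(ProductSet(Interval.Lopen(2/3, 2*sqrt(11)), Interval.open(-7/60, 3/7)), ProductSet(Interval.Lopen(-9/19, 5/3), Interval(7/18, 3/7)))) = Union(ProductSet({2/3, 5/3}, Interval(7/18, 3/7)), ProductSet(Interval(2/3, 5/3), {7/18, 3/7}))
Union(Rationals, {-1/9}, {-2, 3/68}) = Rationals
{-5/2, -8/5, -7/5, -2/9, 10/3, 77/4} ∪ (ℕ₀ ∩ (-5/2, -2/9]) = {-5/2, -8/5, -7/5, -2/9, 10/3, 77/4}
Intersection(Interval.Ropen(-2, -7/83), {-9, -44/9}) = EmptySet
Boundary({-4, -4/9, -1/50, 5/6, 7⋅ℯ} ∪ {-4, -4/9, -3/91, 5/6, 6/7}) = {-4, -4/9, -3/91, -1/50, 5/6, 6/7, 7⋅ℯ}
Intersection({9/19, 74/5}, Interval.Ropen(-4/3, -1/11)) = EmptySet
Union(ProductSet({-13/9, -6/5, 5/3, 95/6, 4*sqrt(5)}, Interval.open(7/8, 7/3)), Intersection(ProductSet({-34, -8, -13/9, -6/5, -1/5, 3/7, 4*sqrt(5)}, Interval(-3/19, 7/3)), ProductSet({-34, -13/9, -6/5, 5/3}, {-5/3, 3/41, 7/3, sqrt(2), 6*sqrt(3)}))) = Union(ProductSet({-34, -13/9, -6/5}, {3/41, 7/3, sqrt(2)}), ProductSet({-13/9, -6/5, 5/3, 95/6, 4*sqrt(5)}, Interval.open(7/8, 7/3)))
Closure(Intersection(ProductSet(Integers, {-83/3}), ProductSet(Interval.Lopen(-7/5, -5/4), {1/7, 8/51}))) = EmptySet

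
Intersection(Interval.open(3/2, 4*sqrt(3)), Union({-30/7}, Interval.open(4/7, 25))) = Interval.open(3/2, 4*sqrt(3))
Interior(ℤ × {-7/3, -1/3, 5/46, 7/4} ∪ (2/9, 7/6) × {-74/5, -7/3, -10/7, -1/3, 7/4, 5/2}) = ∅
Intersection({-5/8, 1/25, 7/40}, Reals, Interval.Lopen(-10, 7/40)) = {-5/8, 1/25, 7/40}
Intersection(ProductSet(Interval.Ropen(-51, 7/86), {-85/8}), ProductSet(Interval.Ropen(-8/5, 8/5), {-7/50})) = EmptySet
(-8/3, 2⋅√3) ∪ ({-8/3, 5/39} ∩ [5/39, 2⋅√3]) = (-8/3, 2⋅√3)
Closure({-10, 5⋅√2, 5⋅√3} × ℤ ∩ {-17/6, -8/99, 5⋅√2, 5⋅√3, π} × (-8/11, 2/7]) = {5⋅√2, 5⋅√3} × {0}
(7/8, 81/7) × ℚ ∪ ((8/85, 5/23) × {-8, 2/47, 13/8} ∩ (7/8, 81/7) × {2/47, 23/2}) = (7/8, 81/7) × ℚ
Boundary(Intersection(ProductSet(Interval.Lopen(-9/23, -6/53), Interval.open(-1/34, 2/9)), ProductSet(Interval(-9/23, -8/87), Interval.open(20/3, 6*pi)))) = EmptySet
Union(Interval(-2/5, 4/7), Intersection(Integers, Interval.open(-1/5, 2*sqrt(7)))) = Union(Interval(-2/5, 4/7), Range(0, 6, 1))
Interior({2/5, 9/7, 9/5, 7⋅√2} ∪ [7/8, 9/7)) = (7/8, 9/7)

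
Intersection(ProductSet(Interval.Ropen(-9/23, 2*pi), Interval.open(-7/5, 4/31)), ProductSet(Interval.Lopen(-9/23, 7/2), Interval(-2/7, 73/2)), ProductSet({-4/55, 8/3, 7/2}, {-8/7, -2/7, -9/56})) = ProductSet({-4/55, 8/3, 7/2}, {-2/7, -9/56})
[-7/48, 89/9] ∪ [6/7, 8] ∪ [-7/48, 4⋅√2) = [-7/48, 89/9]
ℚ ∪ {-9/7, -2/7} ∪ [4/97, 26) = ℚ ∪ [4/97, 26]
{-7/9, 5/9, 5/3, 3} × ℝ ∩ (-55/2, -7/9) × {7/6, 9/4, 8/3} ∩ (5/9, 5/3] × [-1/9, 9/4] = ∅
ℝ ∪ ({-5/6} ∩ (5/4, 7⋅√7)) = ℝ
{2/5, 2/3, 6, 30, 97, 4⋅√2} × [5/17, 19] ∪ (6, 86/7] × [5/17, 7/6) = ((6, 86/7] × [5/17, 7/6)) ∪ ({2/5, 2/3, 6, 30, 97, 4⋅√2} × [5/17, 19])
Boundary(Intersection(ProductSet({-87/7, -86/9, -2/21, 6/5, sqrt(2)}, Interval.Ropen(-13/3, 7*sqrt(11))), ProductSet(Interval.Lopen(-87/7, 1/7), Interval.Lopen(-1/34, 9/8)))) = ProductSet({-86/9, -2/21}, Interval(-1/34, 9/8))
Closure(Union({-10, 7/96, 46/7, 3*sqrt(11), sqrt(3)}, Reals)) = Reals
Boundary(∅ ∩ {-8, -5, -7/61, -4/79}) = ∅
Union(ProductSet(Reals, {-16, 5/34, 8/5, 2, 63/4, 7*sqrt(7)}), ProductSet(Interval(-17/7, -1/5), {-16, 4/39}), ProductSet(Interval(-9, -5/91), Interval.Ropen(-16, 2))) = Union(ProductSet(Interval(-9, -5/91), Interval.Ropen(-16, 2)), ProductSet(Reals, {-16, 5/34, 8/5, 2, 63/4, 7*sqrt(7)}))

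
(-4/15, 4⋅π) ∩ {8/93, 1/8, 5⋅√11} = {8/93, 1/8}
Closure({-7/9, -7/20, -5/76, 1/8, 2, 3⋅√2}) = {-7/9, -7/20, -5/76, 1/8, 2, 3⋅√2}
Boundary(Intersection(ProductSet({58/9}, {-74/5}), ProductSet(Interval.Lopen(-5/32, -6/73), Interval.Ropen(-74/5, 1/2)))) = EmptySet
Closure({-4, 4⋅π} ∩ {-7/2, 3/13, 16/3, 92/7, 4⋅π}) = {4⋅π}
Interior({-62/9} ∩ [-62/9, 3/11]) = ∅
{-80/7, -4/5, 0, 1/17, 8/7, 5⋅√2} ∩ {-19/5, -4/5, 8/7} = {-4/5, 8/7}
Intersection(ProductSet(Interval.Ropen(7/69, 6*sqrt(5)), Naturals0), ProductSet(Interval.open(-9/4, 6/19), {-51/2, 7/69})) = EmptySet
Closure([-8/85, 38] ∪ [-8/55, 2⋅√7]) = [-8/55, 38]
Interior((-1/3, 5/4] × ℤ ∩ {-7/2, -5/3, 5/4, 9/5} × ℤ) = ∅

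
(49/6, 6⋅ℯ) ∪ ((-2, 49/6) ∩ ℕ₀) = {0, 1, …, 8} ∪ (49/6, 6⋅ℯ)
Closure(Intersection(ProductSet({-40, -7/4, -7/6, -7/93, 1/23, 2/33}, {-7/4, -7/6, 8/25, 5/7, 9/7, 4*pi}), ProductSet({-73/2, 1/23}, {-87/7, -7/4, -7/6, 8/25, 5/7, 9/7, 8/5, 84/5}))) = ProductSet({1/23}, {-7/4, -7/6, 8/25, 5/7, 9/7})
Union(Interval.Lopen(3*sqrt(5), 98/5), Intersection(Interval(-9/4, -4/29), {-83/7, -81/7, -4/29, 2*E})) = Union({-4/29}, Interval.Lopen(3*sqrt(5), 98/5))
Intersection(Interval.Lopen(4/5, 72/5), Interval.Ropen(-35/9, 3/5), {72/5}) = EmptySet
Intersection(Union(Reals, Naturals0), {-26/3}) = {-26/3}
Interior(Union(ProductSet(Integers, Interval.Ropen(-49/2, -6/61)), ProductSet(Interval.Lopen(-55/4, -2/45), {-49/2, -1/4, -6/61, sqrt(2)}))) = EmptySet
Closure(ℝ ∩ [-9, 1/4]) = [-9, 1/4]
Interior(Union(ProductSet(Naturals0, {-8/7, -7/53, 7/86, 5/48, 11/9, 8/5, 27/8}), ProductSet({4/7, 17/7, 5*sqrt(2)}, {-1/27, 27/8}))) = EmptySet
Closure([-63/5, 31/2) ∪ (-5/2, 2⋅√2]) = [-63/5, 31/2]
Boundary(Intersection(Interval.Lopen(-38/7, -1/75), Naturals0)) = EmptySet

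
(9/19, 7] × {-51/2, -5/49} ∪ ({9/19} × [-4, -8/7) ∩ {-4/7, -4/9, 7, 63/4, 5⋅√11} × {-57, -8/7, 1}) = (9/19, 7] × {-51/2, -5/49}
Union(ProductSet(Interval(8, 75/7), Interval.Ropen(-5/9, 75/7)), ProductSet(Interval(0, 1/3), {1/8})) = Union(ProductSet(Interval(0, 1/3), {1/8}), ProductSet(Interval(8, 75/7), Interval.Ropen(-5/9, 75/7)))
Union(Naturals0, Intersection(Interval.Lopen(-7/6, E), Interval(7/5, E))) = Union(Interval(7/5, E), Naturals0)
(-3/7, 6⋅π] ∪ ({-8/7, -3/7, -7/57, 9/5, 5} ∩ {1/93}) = (-3/7, 6⋅π]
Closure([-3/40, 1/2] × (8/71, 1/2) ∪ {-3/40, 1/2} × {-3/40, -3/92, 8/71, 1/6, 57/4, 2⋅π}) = ([-3/40, 1/2] × [8/71, 1/2]) ∪ ({-3/40, 1/2} × ({-3/40, -3/92, 57/4, 2⋅π} ∪ [8/71, 1/2]))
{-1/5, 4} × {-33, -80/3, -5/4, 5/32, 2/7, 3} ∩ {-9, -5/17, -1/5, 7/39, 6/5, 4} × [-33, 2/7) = {-1/5, 4} × {-33, -80/3, -5/4, 5/32}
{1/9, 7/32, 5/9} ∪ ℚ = ℚ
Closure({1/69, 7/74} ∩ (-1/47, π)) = {1/69, 7/74}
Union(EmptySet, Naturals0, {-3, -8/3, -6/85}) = Union({-3, -8/3, -6/85}, Naturals0)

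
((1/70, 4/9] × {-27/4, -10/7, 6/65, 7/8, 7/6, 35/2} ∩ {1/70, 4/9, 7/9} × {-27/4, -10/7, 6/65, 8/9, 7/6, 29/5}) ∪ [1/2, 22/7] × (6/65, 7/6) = ({4/9} × {-27/4, -10/7, 6/65, 7/6}) ∪ ([1/2, 22/7] × (6/65, 7/6))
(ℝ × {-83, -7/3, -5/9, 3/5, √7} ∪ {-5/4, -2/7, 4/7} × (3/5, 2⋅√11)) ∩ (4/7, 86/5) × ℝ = (4/7, 86/5) × {-83, -7/3, -5/9, 3/5, √7}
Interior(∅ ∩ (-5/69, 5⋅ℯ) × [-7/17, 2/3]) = ∅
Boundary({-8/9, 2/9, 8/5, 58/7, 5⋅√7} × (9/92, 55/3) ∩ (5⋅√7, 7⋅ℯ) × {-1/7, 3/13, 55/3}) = ∅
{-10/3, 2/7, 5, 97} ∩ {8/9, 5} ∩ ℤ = {5}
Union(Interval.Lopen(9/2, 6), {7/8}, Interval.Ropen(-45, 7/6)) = Union(Interval.Ropen(-45, 7/6), Interval.Lopen(9/2, 6))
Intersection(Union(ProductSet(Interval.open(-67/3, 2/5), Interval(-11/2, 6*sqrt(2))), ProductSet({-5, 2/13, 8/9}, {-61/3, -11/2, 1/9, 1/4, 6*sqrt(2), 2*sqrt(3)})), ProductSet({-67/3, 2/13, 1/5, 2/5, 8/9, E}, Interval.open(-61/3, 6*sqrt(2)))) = Union(ProductSet({2/13, 1/5}, Interval.Ropen(-11/2, 6*sqrt(2))), ProductSet({2/13, 8/9}, {-11/2, 1/9, 1/4, 2*sqrt(3)}))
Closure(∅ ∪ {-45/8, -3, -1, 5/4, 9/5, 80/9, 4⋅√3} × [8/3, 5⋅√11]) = {-45/8, -3, -1, 5/4, 9/5, 80/9, 4⋅√3} × [8/3, 5⋅√11]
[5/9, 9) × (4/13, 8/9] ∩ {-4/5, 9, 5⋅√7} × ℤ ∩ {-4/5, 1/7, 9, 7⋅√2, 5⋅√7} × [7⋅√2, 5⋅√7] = ∅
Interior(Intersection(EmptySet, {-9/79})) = EmptySet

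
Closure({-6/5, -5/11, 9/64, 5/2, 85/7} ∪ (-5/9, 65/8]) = {-6/5, 85/7} ∪ [-5/9, 65/8]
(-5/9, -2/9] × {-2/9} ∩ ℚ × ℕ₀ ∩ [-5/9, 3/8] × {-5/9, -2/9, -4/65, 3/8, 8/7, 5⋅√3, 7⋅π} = ∅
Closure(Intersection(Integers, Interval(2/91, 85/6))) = Range(1, 15, 1)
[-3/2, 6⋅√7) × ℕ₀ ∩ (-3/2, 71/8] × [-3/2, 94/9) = (-3/2, 71/8] × {0, 1, …, 10}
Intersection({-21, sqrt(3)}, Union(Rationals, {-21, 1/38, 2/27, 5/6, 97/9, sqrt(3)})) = {-21, sqrt(3)}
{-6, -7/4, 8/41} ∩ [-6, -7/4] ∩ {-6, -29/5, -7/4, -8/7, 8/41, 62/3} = {-6, -7/4}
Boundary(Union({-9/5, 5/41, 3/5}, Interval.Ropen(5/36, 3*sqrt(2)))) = {-9/5, 5/41, 5/36, 3*sqrt(2)}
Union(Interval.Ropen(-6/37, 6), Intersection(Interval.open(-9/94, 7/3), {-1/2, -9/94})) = Interval.Ropen(-6/37, 6)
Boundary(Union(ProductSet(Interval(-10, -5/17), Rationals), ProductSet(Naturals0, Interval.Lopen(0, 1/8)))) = Union(ProductSet(Interval(-10, -5/17), Reals), ProductSet(Naturals0, Interval(0, 1/8)))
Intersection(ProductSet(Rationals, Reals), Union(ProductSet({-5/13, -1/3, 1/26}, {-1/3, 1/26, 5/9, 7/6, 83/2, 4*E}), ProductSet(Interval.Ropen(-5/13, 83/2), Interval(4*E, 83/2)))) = Union(ProductSet({-5/13, -1/3, 1/26}, {-1/3, 1/26, 5/9, 7/6, 83/2, 4*E}), ProductSet(Intersection(Interval.Ropen(-5/13, 83/2), Rationals), Interval(4*E, 83/2)))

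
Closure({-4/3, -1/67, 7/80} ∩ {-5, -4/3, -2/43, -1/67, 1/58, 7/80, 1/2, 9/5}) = {-4/3, -1/67, 7/80}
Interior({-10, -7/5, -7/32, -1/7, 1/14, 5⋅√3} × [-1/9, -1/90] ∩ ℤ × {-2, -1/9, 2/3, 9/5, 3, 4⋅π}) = ∅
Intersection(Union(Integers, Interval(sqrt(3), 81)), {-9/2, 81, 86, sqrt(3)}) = {81, 86, sqrt(3)}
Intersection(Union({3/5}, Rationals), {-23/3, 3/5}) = {-23/3, 3/5}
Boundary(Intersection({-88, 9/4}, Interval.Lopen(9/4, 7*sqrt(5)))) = EmptySet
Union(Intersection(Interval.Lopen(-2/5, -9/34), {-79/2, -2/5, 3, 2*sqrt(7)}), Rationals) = Rationals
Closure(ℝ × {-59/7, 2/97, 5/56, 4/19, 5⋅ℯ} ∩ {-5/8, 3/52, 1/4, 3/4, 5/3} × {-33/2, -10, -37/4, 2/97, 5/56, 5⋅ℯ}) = {-5/8, 3/52, 1/4, 3/4, 5/3} × {2/97, 5/56, 5⋅ℯ}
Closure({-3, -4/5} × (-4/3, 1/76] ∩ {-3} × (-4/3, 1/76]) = {-3} × [-4/3, 1/76]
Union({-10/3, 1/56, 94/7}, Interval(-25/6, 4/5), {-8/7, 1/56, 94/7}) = Union({94/7}, Interval(-25/6, 4/5))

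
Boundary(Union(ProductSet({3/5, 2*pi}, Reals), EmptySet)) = ProductSet({3/5, 2*pi}, Reals)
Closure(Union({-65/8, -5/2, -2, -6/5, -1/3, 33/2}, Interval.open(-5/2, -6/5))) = Union({-65/8, -1/3, 33/2}, Interval(-5/2, -6/5))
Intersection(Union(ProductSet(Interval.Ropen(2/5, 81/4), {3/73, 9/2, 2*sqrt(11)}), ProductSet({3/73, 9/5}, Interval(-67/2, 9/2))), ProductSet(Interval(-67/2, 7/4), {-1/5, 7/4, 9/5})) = ProductSet({3/73}, {-1/5, 7/4, 9/5})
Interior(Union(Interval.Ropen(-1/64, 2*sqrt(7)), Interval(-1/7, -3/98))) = Union(Interval.open(-1/7, -3/98), Interval.open(-1/64, 2*sqrt(7)))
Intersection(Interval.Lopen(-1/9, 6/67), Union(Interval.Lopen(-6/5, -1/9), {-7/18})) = EmptySet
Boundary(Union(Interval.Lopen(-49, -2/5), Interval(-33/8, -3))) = {-49, -2/5}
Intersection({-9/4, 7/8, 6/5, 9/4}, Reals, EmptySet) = EmptySet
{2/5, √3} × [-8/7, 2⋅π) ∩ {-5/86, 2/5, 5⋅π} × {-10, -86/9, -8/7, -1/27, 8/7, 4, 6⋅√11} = {2/5} × {-8/7, -1/27, 8/7, 4}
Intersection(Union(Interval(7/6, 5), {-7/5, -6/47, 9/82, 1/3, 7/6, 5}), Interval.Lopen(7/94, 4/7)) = {9/82, 1/3}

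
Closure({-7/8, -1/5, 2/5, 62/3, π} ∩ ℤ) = ∅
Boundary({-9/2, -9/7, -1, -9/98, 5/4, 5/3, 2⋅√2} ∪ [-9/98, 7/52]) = {-9/2, -9/7, -1, -9/98, 7/52, 5/4, 5/3, 2⋅√2}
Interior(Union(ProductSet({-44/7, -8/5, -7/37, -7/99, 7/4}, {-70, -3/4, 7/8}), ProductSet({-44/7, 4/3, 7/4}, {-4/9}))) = EmptySet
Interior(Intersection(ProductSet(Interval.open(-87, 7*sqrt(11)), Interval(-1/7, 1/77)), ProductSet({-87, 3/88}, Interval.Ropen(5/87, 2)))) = EmptySet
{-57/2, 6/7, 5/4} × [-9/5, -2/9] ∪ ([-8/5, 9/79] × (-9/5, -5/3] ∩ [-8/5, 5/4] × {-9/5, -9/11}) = {-57/2, 6/7, 5/4} × [-9/5, -2/9]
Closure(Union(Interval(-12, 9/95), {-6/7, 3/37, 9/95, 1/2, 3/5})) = Union({1/2, 3/5}, Interval(-12, 9/95))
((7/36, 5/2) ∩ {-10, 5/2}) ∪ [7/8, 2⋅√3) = [7/8, 2⋅√3)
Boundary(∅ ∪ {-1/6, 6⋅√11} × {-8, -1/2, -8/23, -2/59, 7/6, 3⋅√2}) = {-1/6, 6⋅√11} × {-8, -1/2, -8/23, -2/59, 7/6, 3⋅√2}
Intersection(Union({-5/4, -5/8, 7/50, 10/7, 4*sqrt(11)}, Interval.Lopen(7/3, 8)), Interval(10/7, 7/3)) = {10/7}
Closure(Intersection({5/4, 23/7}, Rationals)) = {5/4, 23/7}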